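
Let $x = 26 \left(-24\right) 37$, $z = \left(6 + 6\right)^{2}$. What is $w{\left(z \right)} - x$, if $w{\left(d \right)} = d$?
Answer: $23232$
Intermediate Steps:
$z = 144$ ($z = 12^{2} = 144$)
$x = -23088$ ($x = \left(-624\right) 37 = -23088$)
$w{\left(z \right)} - x = 144 - -23088 = 144 + 23088 = 23232$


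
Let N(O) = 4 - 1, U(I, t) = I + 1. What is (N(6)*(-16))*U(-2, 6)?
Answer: 48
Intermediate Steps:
U(I, t) = 1 + I
N(O) = 3
(N(6)*(-16))*U(-2, 6) = (3*(-16))*(1 - 2) = -48*(-1) = 48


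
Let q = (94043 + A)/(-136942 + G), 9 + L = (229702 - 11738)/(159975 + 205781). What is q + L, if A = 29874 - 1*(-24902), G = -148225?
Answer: -232747293361/26075385313 ≈ -8.9259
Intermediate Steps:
L = -768460/91439 (L = -9 + (229702 - 11738)/(159975 + 205781) = -9 + 217964/365756 = -9 + 217964*(1/365756) = -9 + 54491/91439 = -768460/91439 ≈ -8.4041)
A = 54776 (A = 29874 + 24902 = 54776)
q = -148819/285167 (q = (94043 + 54776)/(-136942 - 148225) = 148819/(-285167) = 148819*(-1/285167) = -148819/285167 ≈ -0.52187)
q + L = -148819/285167 - 768460/91439 = -232747293361/26075385313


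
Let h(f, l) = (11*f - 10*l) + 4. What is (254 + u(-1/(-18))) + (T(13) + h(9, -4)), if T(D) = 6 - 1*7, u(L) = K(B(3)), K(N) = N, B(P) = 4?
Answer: 400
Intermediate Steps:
u(L) = 4
h(f, l) = 4 - 10*l + 11*f (h(f, l) = (-10*l + 11*f) + 4 = 4 - 10*l + 11*f)
T(D) = -1 (T(D) = 6 - 7 = -1)
(254 + u(-1/(-18))) + (T(13) + h(9, -4)) = (254 + 4) + (-1 + (4 - 10*(-4) + 11*9)) = 258 + (-1 + (4 + 40 + 99)) = 258 + (-1 + 143) = 258 + 142 = 400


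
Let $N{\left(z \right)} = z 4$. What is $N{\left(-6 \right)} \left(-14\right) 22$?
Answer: $7392$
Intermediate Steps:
$N{\left(z \right)} = 4 z$
$N{\left(-6 \right)} \left(-14\right) 22 = 4 \left(-6\right) \left(-14\right) 22 = \left(-24\right) \left(-14\right) 22 = 336 \cdot 22 = 7392$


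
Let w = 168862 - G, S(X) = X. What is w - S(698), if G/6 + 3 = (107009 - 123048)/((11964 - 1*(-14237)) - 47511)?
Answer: 1791931093/10655 ≈ 1.6818e+5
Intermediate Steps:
G = -143673/10655 (G = -18 + 6*((107009 - 123048)/((11964 - 1*(-14237)) - 47511)) = -18 + 6*(-16039/((11964 + 14237) - 47511)) = -18 + 6*(-16039/(26201 - 47511)) = -18 + 6*(-16039/(-21310)) = -18 + 6*(-16039*(-1/21310)) = -18 + 6*(16039/21310) = -18 + 48117/10655 = -143673/10655 ≈ -13.484)
w = 1799368283/10655 (w = 168862 - 1*(-143673/10655) = 168862 + 143673/10655 = 1799368283/10655 ≈ 1.6888e+5)
w - S(698) = 1799368283/10655 - 1*698 = 1799368283/10655 - 698 = 1791931093/10655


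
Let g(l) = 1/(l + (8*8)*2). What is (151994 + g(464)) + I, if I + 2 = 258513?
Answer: 243018961/592 ≈ 4.1051e+5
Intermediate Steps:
I = 258511 (I = -2 + 258513 = 258511)
g(l) = 1/(128 + l) (g(l) = 1/(l + 64*2) = 1/(l + 128) = 1/(128 + l))
(151994 + g(464)) + I = (151994 + 1/(128 + 464)) + 258511 = (151994 + 1/592) + 258511 = 89980449/592 + 258511 = 243018961/592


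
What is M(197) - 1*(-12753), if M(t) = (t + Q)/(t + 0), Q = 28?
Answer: 2512566/197 ≈ 12754.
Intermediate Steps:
M(t) = (28 + t)/t (M(t) = (t + 28)/(t + 0) = (28 + t)/t)
M(197) - 1*(-12753) = (28 + 197)/197 - 1*(-12753) = (1/197)*225 + 12753 = 225/197 + 12753 = 2512566/197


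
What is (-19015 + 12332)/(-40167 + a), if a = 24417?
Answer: 6683/15750 ≈ 0.42432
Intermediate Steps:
(-19015 + 12332)/(-40167 + a) = (-19015 + 12332)/(-40167 + 24417) = -6683/(-15750) = -6683*(-1/15750) = 6683/15750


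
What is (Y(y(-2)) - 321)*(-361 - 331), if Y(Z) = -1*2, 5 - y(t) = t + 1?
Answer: 223516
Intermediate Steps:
y(t) = 4 - t (y(t) = 5 - (t + 1) = 5 - (1 + t) = 5 + (-1 - t) = 4 - t)
Y(Z) = -2
(Y(y(-2)) - 321)*(-361 - 331) = (-2 - 321)*(-361 - 331) = -323*(-692) = 223516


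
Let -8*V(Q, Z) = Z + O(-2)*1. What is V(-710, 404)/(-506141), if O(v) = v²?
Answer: 3/29773 ≈ 0.00010076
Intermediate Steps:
V(Q, Z) = -½ - Z/8 (V(Q, Z) = -(Z + (-2)²*1)/8 = -(Z + 4*1)/8 = -(Z + 4)/8 = -(4 + Z)/8 = -½ - Z/8)
V(-710, 404)/(-506141) = (-½ - ⅛*404)/(-506141) = (-½ - 101/2)*(-1/506141) = -51*(-1/506141) = 3/29773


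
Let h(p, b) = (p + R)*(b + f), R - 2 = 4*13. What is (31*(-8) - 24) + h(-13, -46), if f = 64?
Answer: 466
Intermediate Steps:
R = 54 (R = 2 + 4*13 = 2 + 52 = 54)
h(p, b) = (54 + p)*(64 + b) (h(p, b) = (p + 54)*(b + 64) = (54 + p)*(64 + b))
(31*(-8) - 24) + h(-13, -46) = (31*(-8) - 24) + (3456 + 54*(-46) + 64*(-13) - 46*(-13)) = (-248 - 24) + (3456 - 2484 - 832 + 598) = -272 + 738 = 466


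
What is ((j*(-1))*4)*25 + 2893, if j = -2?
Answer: 3093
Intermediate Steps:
((j*(-1))*4)*25 + 2893 = (-2*(-1)*4)*25 + 2893 = (2*4)*25 + 2893 = 8*25 + 2893 = 200 + 2893 = 3093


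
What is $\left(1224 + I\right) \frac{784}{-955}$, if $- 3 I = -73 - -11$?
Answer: $- \frac{2927456}{2865} \approx -1021.8$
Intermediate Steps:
$I = \frac{62}{3}$ ($I = - \frac{-73 - -11}{3} = - \frac{-73 + 11}{3} = \left(- \frac{1}{3}\right) \left(-62\right) = \frac{62}{3} \approx 20.667$)
$\left(1224 + I\right) \frac{784}{-955} = \left(1224 + \frac{62}{3}\right) \frac{784}{-955} = \frac{3734 \cdot 784 \left(- \frac{1}{955}\right)}{3} = \frac{3734}{3} \left(- \frac{784}{955}\right) = - \frac{2927456}{2865}$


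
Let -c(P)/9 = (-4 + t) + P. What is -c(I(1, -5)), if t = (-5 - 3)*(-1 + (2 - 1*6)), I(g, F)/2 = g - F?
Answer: 432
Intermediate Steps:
I(g, F) = -2*F + 2*g (I(g, F) = 2*(g - F) = -2*F + 2*g)
t = 40 (t = -8*(-1 + (2 - 6)) = -8*(-1 - 4) = -8*(-5) = 40)
c(P) = -324 - 9*P (c(P) = -9*((-4 + 40) + P) = -9*(36 + P) = -324 - 9*P)
-c(I(1, -5)) = -(-324 - 9*(-2*(-5) + 2*1)) = -(-324 - 9*(10 + 2)) = -(-324 - 9*12) = -(-324 - 108) = -1*(-432) = 432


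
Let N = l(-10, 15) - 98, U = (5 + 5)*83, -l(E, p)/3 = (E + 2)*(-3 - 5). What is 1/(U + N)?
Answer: 1/540 ≈ 0.0018519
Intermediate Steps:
l(E, p) = 48 + 24*E (l(E, p) = -3*(E + 2)*(-3 - 5) = -3*(2 + E)*(-8) = -3*(-16 - 8*E) = 48 + 24*E)
U = 830 (U = 10*83 = 830)
N = -290 (N = (48 + 24*(-10)) - 98 = (48 - 240) - 98 = -192 - 98 = -290)
1/(U + N) = 1/(830 - 290) = 1/540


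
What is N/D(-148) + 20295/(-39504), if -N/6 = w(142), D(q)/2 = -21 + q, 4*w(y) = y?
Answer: 259107/2225392 ≈ 0.11643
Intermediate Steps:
w(y) = y/4
D(q) = -42 + 2*q (D(q) = 2*(-21 + q) = -42 + 2*q)
N = -213 (N = -3*142/2 = -6*71/2 = -213)
N/D(-148) + 20295/(-39504) = -213/(-42 + 2*(-148)) + 20295/(-39504) = -213/(-42 - 296) + 20295*(-1/39504) = -213/(-338) - 6765/13168 = -213*(-1/338) - 6765/13168 = 213/338 - 6765/13168 = 259107/2225392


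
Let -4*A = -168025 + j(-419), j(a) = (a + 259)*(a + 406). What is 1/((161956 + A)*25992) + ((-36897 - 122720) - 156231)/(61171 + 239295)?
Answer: -43951670192245/41811195696534 ≈ -1.0512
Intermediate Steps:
j(a) = (259 + a)*(406 + a)
A = 165945/4 (A = -(-168025 + (105154 + (-419)**2 + 665*(-419)))/4 = -(-168025 + (105154 + 175561 - 278635))/4 = -(-168025 + 2080)/4 = -1/4*(-165945) = 165945/4 ≈ 41486.)
1/((161956 + A)*25992) + ((-36897 - 122720) - 156231)/(61171 + 239295) = 1/((161956 + 165945/4)*25992) + ((-36897 - 122720) - 156231)/(61171 + 239295) = (1/25992)/(813769/4) + (-159617 - 156231)/300466 = (4/813769)*(1/25992) - 315848*1/300466 = 1/5287870962 - 157924/150233 = -43951670192245/41811195696534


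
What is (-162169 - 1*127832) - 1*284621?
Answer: -574622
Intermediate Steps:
(-162169 - 1*127832) - 1*284621 = (-162169 - 127832) - 284621 = -290001 - 284621 = -574622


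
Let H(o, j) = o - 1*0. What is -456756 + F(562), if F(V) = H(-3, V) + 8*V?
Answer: -452263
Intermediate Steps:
H(o, j) = o (H(o, j) = o + 0 = o)
F(V) = -3 + 8*V
-456756 + F(562) = -456756 + (-3 + 8*562) = -456756 + (-3 + 4496) = -456756 + 4493 = -452263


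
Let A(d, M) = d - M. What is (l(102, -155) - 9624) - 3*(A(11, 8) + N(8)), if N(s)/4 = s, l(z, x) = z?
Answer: -9627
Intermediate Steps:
N(s) = 4*s
(l(102, -155) - 9624) - 3*(A(11, 8) + N(8)) = (102 - 9624) - 3*((11 - 1*8) + 4*8) = -9522 - 3*((11 - 8) + 32) = -9522 - 3*(3 + 32) = -9522 - 3*35 = -9522 - 1*105 = -9522 - 105 = -9627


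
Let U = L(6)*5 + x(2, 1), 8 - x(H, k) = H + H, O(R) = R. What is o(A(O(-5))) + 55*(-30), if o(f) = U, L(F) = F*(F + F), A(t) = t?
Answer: -1286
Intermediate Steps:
L(F) = 2*F**2 (L(F) = F*(2*F) = 2*F**2)
x(H, k) = 8 - 2*H (x(H, k) = 8 - (H + H) = 8 - 2*H)
U = 364 (U = (2*6**2)*5 + (8 - 2*2) = (2*36)*5 + (8 - 4) = 72*5 + 4 = 360 + 4 = 364)
o(f) = 364
o(A(O(-5))) + 55*(-30) = 364 + 55*(-30) = 364 - 1650 = -1286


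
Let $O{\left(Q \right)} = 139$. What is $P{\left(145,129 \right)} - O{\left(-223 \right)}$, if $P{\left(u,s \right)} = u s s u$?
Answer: $349876886$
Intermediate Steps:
$P{\left(u,s \right)} = s^{2} u^{2}$ ($P{\left(u,s \right)} = s u s u = u s^{2} u = s^{2} u^{2}$)
$P{\left(145,129 \right)} - O{\left(-223 \right)} = 129^{2} \cdot 145^{2} - 139 = 16641 \cdot 21025 - 139 = 349877025 - 139 = 349876886$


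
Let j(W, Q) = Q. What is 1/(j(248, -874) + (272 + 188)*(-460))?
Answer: -1/212474 ≈ -4.7065e-6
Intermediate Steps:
1/(j(248, -874) + (272 + 188)*(-460)) = 1/(-874 + (272 + 188)*(-460)) = 1/(-874 + 460*(-460)) = 1/(-874 - 211600) = 1/(-212474) = -1/212474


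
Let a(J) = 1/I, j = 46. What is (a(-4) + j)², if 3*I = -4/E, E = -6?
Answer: 10201/4 ≈ 2550.3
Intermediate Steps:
I = 2/9 (I = (-4/(-6))/3 = (-4*(-⅙))/3 = (⅓)*(⅔) = 2/9 ≈ 0.22222)
a(J) = 9/2 (a(J) = 1/(2/9) = 9/2)
(a(-4) + j)² = (9/2 + 46)² = (101/2)² = 10201/4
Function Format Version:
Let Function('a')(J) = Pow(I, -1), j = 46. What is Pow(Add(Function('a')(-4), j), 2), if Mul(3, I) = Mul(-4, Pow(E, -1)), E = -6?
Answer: Rational(10201, 4) ≈ 2550.3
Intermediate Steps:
I = Rational(2, 9) (I = Mul(Rational(1, 3), Mul(-4, Pow(-6, -1))) = Mul(Rational(1, 3), Mul(-4, Rational(-1, 6))) = Mul(Rational(1, 3), Rational(2, 3)) = Rational(2, 9) ≈ 0.22222)
Function('a')(J) = Rational(9, 2) (Function('a')(J) = Pow(Rational(2, 9), -1) = Rational(9, 2))
Pow(Add(Function('a')(-4), j), 2) = Pow(Add(Rational(9, 2), 46), 2) = Pow(Rational(101, 2), 2) = Rational(10201, 4)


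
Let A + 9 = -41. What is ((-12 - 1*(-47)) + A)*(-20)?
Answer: 300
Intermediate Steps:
A = -50 (A = -9 - 41 = -50)
((-12 - 1*(-47)) + A)*(-20) = ((-12 - 1*(-47)) - 50)*(-20) = ((-12 + 47) - 50)*(-20) = (35 - 50)*(-20) = -15*(-20) = 300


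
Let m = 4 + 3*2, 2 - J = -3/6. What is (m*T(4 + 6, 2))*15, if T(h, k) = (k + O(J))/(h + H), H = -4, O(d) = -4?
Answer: -50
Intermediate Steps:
J = 5/2 (J = 2 - (-3)/6 = 2 - 1*(-½) = 2 + ½ = 5/2 ≈ 2.5000)
m = 10 (m = 4 + 6 = 10)
T(h, k) = (-4 + k)/(-4 + h) (T(h, k) = (k - 4)/(h - 4) = (-4 + k)/(-4 + h))
(m*T(4 + 6, 2))*15 = (10*((-4 + 2)/(-4 + (4 + 6))))*15 = (10*(-2/(-4 + 10)))*15 = (10*(-2/6))*15 = (10*((⅙)*(-2)))*15 = (10*(-⅓))*15 = -10/3*15 = -50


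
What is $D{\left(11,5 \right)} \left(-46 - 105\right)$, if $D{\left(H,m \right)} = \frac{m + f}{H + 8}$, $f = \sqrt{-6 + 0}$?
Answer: $- \frac{755}{19} - \frac{151 i \sqrt{6}}{19} \approx -39.737 - 19.467 i$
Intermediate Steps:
$f = i \sqrt{6}$ ($f = \sqrt{-6} = i \sqrt{6} \approx 2.4495 i$)
$D{\left(H,m \right)} = \frac{m + i \sqrt{6}}{8 + H}$ ($D{\left(H,m \right)} = \frac{m + i \sqrt{6}}{H + 8} = \frac{m + i \sqrt{6}}{8 + H}$)
$D{\left(11,5 \right)} \left(-46 - 105\right) = \frac{5 + i \sqrt{6}}{8 + 11} \left(-46 - 105\right) = \frac{5 + i \sqrt{6}}{19} \left(-151\right) = \left(\frac{5}{19} + \frac{i \sqrt{6}}{19}\right) \left(-151\right) = - \frac{755}{19} - \frac{151 i \sqrt{6}}{19}$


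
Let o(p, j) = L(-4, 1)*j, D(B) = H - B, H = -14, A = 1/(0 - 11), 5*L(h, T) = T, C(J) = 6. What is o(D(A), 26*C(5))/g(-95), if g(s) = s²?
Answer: 156/45125 ≈ 0.0034571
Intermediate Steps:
L(h, T) = T/5
A = -1/11 (A = 1/(-11) = -1/11 ≈ -0.090909)
D(B) = -14 - B
o(p, j) = j/5 (o(p, j) = ((⅕)*1)*j = j/5)
o(D(A), 26*C(5))/g(-95) = ((26*6)/5)/((-95)²) = ((⅕)*156)/9025 = (156/5)*(1/9025) = 156/45125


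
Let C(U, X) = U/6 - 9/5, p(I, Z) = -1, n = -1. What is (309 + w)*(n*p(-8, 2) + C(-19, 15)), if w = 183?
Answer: -9758/5 ≈ -1951.6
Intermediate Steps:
C(U, X) = -9/5 + U/6 (C(U, X) = U*(⅙) - 9*⅕ = U/6 - 9/5 = -9/5 + U/6)
(309 + w)*(n*p(-8, 2) + C(-19, 15)) = (309 + 183)*(-1*(-1) + (-9/5 + (⅙)*(-19))) = 492*(1 + (-9/5 - 19/6)) = 492*(1 - 149/30) = 492*(-119/30) = -9758/5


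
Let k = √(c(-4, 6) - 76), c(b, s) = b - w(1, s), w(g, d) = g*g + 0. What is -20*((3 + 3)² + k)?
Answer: -720 - 180*I ≈ -720.0 - 180.0*I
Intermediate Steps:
w(g, d) = g² (w(g, d) = g² + 0 = g²)
c(b, s) = -1 + b (c(b, s) = b - 1*1² = b - 1*1 = b - 1 = -1 + b)
k = 9*I (k = √((-1 - 4) - 76) = √(-5 - 76) = √(-81) = 9*I ≈ 9.0*I)
-20*((3 + 3)² + k) = -20*((3 + 3)² + 9*I) = -20*(6² + 9*I) = -20*(36 + 9*I) = -720 - 180*I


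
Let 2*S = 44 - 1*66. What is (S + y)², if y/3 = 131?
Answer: 145924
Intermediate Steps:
y = 393 (y = 3*131 = 393)
S = -11 (S = (44 - 1*66)/2 = (44 - 66)/2 = (½)*(-22) = -11)
(S + y)² = (-11 + 393)² = 382² = 145924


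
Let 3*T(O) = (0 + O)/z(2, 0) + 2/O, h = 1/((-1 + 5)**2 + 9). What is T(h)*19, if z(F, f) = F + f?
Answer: 47519/150 ≈ 316.79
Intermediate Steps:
h = 1/25 (h = 1/(4**2 + 9) = 1/(16 + 9) = 1/25 ≈ 0.040000)
T(O) = O/6 + 2/(3*O) (T(O) = ((0 + O)/(2 + 0) + 2/O)/3 = (O/2 + 2/O)/3 = O/6 + 2/(3*O))
T(h)*19 = ((4 + (1/25)**2)/(6*(1/25)))*19 = ((1/6)*25*(4 + 1/625))*19 = ((1/6)*25*(2501/625))*19 = (2501/150)*19 = 47519/150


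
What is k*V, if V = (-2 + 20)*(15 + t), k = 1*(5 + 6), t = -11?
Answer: 792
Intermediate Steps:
k = 11 (k = 1*11 = 11)
V = 72 (V = (-2 + 20)*(15 - 11) = 18*4 = 72)
k*V = 11*72 = 792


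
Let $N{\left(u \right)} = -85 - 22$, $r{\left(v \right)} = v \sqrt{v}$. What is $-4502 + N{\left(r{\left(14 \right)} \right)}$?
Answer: $-4609$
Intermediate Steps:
$r{\left(v \right)} = v^{\frac{3}{2}}$
$N{\left(u \right)} = -107$ ($N{\left(u \right)} = -85 - 22 = -107$)
$-4502 + N{\left(r{\left(14 \right)} \right)} = -4502 - 107 = -4609$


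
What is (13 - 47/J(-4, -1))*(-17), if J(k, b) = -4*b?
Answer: -85/4 ≈ -21.250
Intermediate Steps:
(13 - 47/J(-4, -1))*(-17) = (13 - 47/((-4*(-1))))*(-17) = (13 - 47/4)*(-17) = (5/4)*(-17) = -85/4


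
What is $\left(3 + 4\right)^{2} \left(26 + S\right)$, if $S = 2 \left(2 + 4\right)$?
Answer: $1862$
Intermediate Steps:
$S = 12$ ($S = 2 \cdot 6 = 12$)
$\left(3 + 4\right)^{2} \left(26 + S\right) = \left(3 + 4\right)^{2} \left(26 + 12\right) = 7^{2} \cdot 38 = 49 \cdot 38 = 1862$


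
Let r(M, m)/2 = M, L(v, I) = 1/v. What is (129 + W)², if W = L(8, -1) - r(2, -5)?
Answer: 1002001/64 ≈ 15656.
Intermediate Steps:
r(M, m) = 2*M
W = -31/8 (W = 1/8 - 2*2 = ⅛ - 1*4 = ⅛ - 4 = -31/8 ≈ -3.8750)
(129 + W)² = (129 - 31/8)² = (1001/8)² = 1002001/64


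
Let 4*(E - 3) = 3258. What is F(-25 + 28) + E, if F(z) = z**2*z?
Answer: 1689/2 ≈ 844.50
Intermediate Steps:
E = 1635/2 (E = 3 + (1/4)*3258 = 3 + 1629/2 = 1635/2 ≈ 817.50)
F(z) = z**3
F(-25 + 28) + E = (-25 + 28)**3 + 1635/2 = 3**3 + 1635/2 = 27 + 1635/2 = 1689/2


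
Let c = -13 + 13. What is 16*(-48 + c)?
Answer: -768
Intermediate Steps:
c = 0
16*(-48 + c) = 16*(-48 + 0) = 16*(-48) = -768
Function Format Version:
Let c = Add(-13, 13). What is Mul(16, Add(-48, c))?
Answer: -768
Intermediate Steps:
c = 0
Mul(16, Add(-48, c)) = Mul(16, Add(-48, 0)) = Mul(16, -48) = -768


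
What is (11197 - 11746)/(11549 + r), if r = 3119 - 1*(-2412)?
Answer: -9/280 ≈ -0.032143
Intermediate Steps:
r = 5531 (r = 3119 + 2412 = 5531)
(11197 - 11746)/(11549 + r) = (11197 - 11746)/(11549 + 5531) = -549/17080 = -549*1/17080 = -9/280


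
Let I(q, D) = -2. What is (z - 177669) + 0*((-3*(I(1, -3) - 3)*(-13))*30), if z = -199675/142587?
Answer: -25333489378/142587 ≈ -1.7767e+5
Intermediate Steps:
z = -199675/142587 (z = -199675*1/142587 = -199675/142587 ≈ -1.4004)
(z - 177669) + 0*((-3*(I(1, -3) - 3)*(-13))*30) = (-199675/142587 - 177669) + 0*((-3*(-2 - 3)*(-13))*30) = -25333489378/142587 + 0*((-3*(-5)*(-13))*30) = -25333489378/142587 + 0*((15*(-13))*30) = -25333489378/142587 + 0*(-195*30) = -25333489378/142587 + 0*(-5850) = -25333489378/142587 + 0 = -25333489378/142587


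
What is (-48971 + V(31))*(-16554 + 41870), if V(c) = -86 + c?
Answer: -1241142216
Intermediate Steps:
(-48971 + V(31))*(-16554 + 41870) = (-48971 + (-86 + 31))*(-16554 + 41870) = (-48971 - 55)*25316 = -49026*25316 = -1241142216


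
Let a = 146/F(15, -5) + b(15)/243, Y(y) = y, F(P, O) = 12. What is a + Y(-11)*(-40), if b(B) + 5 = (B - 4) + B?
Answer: 73265/162 ≈ 452.25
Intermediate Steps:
b(B) = -9 + 2*B (b(B) = -5 + ((B - 4) + B) = -5 + ((-4 + B) + B) = -5 + (-4 + 2*B) = -9 + 2*B)
a = 1985/162 (a = 146/12 + (-9 + 2*15)/243 = 146*(1/12) + (-9 + 30)*(1/243) = 73/6 + 21*(1/243) = 73/6 + 7/81 = 1985/162 ≈ 12.253)
a + Y(-11)*(-40) = 1985/162 - 11*(-40) = 1985/162 + 440 = 73265/162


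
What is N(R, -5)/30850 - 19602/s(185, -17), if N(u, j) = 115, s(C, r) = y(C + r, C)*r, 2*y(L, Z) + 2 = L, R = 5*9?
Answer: 120976793/8705870 ≈ 13.896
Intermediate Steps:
R = 45
y(L, Z) = -1 + L/2
s(C, r) = r*(-1 + C/2 + r/2) (s(C, r) = (-1 + (C + r)/2)*r = (-1 + (C/2 + r/2))*r = (-1 + C/2 + r/2)*r = r*(-1 + C/2 + r/2))
N(R, -5)/30850 - 19602/s(185, -17) = 115/30850 - 19602*(-2/(17*(-2 + 185 - 17))) = 115*(1/30850) - 19602/((½)*(-17)*166) = 23/6170 - 19602/(-1411) = 23/6170 - 19602*(-1/1411) = 23/6170 + 19602/1411 = 120976793/8705870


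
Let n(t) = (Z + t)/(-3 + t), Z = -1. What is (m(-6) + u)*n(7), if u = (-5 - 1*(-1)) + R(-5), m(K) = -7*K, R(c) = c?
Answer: 99/2 ≈ 49.500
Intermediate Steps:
n(t) = (-1 + t)/(-3 + t)
u = -9 (u = (-5 - 1*(-1)) - 5 = (-5 + 1) - 5 = -4 - 5 = -9)
(m(-6) + u)*n(7) = (-7*(-6) - 9)*((-1 + 7)/(-3 + 7)) = (42 - 9)*(6/4) = 33*((¼)*6) = 33*(3/2) = 99/2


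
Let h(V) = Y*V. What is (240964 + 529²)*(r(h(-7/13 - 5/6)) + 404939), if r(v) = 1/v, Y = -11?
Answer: 248222579811205/1177 ≈ 2.1089e+11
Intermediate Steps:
h(V) = -11*V
(240964 + 529²)*(r(h(-7/13 - 5/6)) + 404939) = (240964 + 529²)*(1/(-11*(-7/13 - 5/6)) + 404939) = (240964 + 279841)*(1/(-11*(-7*1/13 - 5*⅙)) + 404939) = 520805*(1/(-11*(-7/13 - ⅚)) + 404939) = 520805*(1/(-11*(-107/78)) + 404939) = 520805*(1/(1177/78) + 404939) = 520805*(78/1177 + 404939) = 520805*(476613281/1177) = 248222579811205/1177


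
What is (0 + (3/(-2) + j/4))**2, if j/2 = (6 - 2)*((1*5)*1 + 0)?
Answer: 289/4 ≈ 72.250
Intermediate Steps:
j = 40 (j = 2*((6 - 2)*((1*5)*1 + 0)) = 2*(4*(5*1 + 0)) = 2*(4*(5 + 0)) = 2*(4*5) = 2*20 = 40)
(0 + (3/(-2) + j/4))**2 = (0 + (3/(-2) + 40/4))**2 = (0 + (3*(-1/2) + 40*(1/4)))**2 = (0 + (-3/2 + 10))**2 = (0 + 17/2)**2 = (17/2)**2 = 289/4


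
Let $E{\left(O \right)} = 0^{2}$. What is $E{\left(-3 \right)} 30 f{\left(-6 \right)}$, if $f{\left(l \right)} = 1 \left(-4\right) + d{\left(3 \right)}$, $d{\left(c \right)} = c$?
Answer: $0$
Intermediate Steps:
$E{\left(O \right)} = 0$
$f{\left(l \right)} = -1$ ($f{\left(l \right)} = 1 \left(-4\right) + 3 = -4 + 3 = -1$)
$E{\left(-3 \right)} 30 f{\left(-6 \right)} = 0 \cdot 30 \left(-1\right) = 0 \left(-1\right) = 0$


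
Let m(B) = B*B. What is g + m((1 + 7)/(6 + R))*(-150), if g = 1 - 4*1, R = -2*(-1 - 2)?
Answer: -209/3 ≈ -69.667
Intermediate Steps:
R = 6 (R = -2*(-3) = 6)
g = -3 (g = 1 - 4 = -3)
m(B) = B²
g + m((1 + 7)/(6 + R))*(-150) = -3 + ((1 + 7)/(6 + 6))²*(-150) = -3 + (8/12)²*(-150) = -3 + (8*(1/12))²*(-150) = -3 + (⅔)²*(-150) = -3 + (4/9)*(-150) = -3 - 200/3 = -209/3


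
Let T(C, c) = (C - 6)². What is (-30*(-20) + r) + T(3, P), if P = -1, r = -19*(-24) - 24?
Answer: 1041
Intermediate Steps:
r = 432 (r = 456 - 24 = 432)
T(C, c) = (-6 + C)²
(-30*(-20) + r) + T(3, P) = (-30*(-20) + 432) + (-6 + 3)² = (600 + 432) + (-3)² = 1032 + 9 = 1041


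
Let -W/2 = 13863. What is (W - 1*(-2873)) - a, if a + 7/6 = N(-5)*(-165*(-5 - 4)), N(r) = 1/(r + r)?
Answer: -74110/3 ≈ -24703.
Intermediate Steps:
W = -27726 (W = -2*13863 = -27726)
N(r) = 1/(2*r)
a = -449/3 (a = -7/6 + ((1/2)/(-5))*(-165*(-5 - 4)) = -7/6 + ((1/2)*(-1/5))*(-165*(-9)) = -7/6 - 1/10*1485 = -7/6 - 297/2 = -449/3 ≈ -149.67)
(W - 1*(-2873)) - a = (-27726 - 1*(-2873)) - 1*(-449/3) = (-27726 + 2873) + 449/3 = -24853 + 449/3 = -74110/3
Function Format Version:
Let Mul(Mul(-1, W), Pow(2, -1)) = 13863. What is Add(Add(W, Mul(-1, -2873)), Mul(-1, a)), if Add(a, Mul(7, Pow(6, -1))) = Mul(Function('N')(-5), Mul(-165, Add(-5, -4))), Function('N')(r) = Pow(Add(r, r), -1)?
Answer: Rational(-74110, 3) ≈ -24703.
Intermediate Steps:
W = -27726 (W = Mul(-2, 13863) = -27726)
Function('N')(r) = Mul(Rational(1, 2), Pow(r, -1)) (Function('N')(r) = Pow(Mul(2, r), -1) = Mul(Rational(1, 2), Pow(r, -1)))
a = Rational(-449, 3) (a = Add(Rational(-7, 6), Mul(Mul(Rational(1, 2), Pow(-5, -1)), Mul(-165, Add(-5, -4)))) = Add(Rational(-7, 6), Mul(Mul(Rational(1, 2), Rational(-1, 5)), Mul(-165, -9))) = Add(Rational(-7, 6), Mul(Rational(-1, 10), 1485)) = Add(Rational(-7, 6), Rational(-297, 2)) = Rational(-449, 3) ≈ -149.67)
Add(Add(W, Mul(-1, -2873)), Mul(-1, a)) = Add(Add(-27726, Mul(-1, -2873)), Mul(-1, Rational(-449, 3))) = Add(Add(-27726, 2873), Rational(449, 3)) = Add(-24853, Rational(449, 3)) = Rational(-74110, 3)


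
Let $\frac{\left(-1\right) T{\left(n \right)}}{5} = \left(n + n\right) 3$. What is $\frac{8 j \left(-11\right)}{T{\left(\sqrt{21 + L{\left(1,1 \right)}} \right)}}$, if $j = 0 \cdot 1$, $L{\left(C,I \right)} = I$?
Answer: $0$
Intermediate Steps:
$j = 0$
$T{\left(n \right)} = - 30 n$ ($T{\left(n \right)} = - 5 \left(n + n\right) 3 = - 5 \cdot 2 n 3 = - 5 \cdot 6 n = - 30 n$)
$\frac{8 j \left(-11\right)}{T{\left(\sqrt{21 + L{\left(1,1 \right)}} \right)}} = \frac{8 \cdot 0 \left(-11\right)}{\left(-30\right) \sqrt{21 + 1}} = \frac{0 \left(-11\right)}{\left(-30\right) \sqrt{22}} = 0 \left(- \frac{\sqrt{22}}{660}\right) = 0$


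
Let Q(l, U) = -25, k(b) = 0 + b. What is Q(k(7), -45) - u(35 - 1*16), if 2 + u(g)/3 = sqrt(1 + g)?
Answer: -19 - 6*sqrt(5) ≈ -32.416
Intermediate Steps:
k(b) = b
u(g) = -6 + 3*sqrt(1 + g)
Q(k(7), -45) - u(35 - 1*16) = -25 - (-6 + 3*sqrt(1 + (35 - 1*16))) = -25 - (-6 + 3*sqrt(1 + (35 - 16))) = -25 - (-6 + 3*sqrt(1 + 19)) = -25 - (-6 + 3*sqrt(20)) = -25 - (-6 + 3*(2*sqrt(5))) = -25 - (-6 + 6*sqrt(5)) = -25 + (6 - 6*sqrt(5)) = -19 - 6*sqrt(5)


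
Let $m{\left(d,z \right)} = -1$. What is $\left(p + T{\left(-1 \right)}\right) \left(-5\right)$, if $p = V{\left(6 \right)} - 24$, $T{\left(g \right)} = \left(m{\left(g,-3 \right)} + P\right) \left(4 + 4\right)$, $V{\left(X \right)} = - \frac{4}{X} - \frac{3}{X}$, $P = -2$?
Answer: $\frac{1475}{6} \approx 245.83$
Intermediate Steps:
$V{\left(X \right)} = - \frac{7}{X}$
$T{\left(g \right)} = -24$ ($T{\left(g \right)} = \left(-1 - 2\right) \left(4 + 4\right) = \left(-3\right) 8 = -24$)
$p = - \frac{151}{6}$ ($p = - \frac{7}{6} - 24 = - \frac{151}{6} \approx -25.167$)
$\left(p + T{\left(-1 \right)}\right) \left(-5\right) = \left(- \frac{151}{6} - 24\right) \left(-5\right) = \left(- \frac{295}{6}\right) \left(-5\right) = \frac{1475}{6}$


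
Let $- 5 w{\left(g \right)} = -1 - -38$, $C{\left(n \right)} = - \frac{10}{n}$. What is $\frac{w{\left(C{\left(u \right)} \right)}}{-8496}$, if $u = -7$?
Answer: $\frac{37}{42480} \approx 0.000871$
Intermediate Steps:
$w{\left(g \right)} = - \frac{37}{5}$ ($w{\left(g \right)} = - \frac{-1 - -38}{5} = - \frac{-1 + 38}{5} = \left(- \frac{1}{5}\right) 37 = - \frac{37}{5}$)
$\frac{w{\left(C{\left(u \right)} \right)}}{-8496} = - \frac{37}{5 \left(-8496\right)} = \left(- \frac{37}{5}\right) \left(- \frac{1}{8496}\right) = \frac{37}{42480}$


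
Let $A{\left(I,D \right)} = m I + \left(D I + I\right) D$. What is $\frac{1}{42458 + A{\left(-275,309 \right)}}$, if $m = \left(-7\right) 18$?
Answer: $- \frac{1}{26265142} \approx -3.8073 \cdot 10^{-8}$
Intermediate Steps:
$m = -126$
$A{\left(I,D \right)} = - 126 I + D \left(I + D I\right)$ ($A{\left(I,D \right)} = - 126 I + \left(D I + I\right) D = - 126 I + \left(I + D I\right) D = - 126 I + D \left(I + D I\right)$)
$\frac{1}{42458 + A{\left(-275,309 \right)}} = \frac{1}{42458 - 275 \left(-126 + 309 + 309^{2}\right)} = \frac{1}{42458 - 275 \left(-126 + 309 + 95481\right)} = \frac{1}{42458 - 26307600} = \frac{1}{-26265142} = - \frac{1}{26265142}$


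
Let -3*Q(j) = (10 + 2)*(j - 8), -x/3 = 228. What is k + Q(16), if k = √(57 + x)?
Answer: -32 + I*√627 ≈ -32.0 + 25.04*I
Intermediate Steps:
x = -684 (x = -3*228 = -684)
Q(j) = 32 - 4*j (Q(j) = -(10 + 2)*(j - 8)/3 = -4*(-8 + j) = -(-96 + 12*j)/3 = 32 - 4*j)
k = I*√627 (k = √(57 - 684) = √(-627) = I*√627 ≈ 25.04*I)
k + Q(16) = I*√627 + (32 - 4*16) = I*√627 + (32 - 64) = I*√627 - 32 = -32 + I*√627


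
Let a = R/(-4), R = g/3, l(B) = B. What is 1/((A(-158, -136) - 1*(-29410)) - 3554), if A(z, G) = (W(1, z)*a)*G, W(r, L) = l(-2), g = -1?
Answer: 3/77636 ≈ 3.8642e-5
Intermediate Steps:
R = -⅓ (R = -1/3 = -1*⅓ = -⅓ ≈ -0.33333)
W(r, L) = -2
a = 1/12 (a = -⅓/(-4) = -⅓*(-¼) = 1/12 ≈ 0.083333)
A(z, G) = -G/6 (A(z, G) = (-2*1/12)*G = -G/6)
1/((A(-158, -136) - 1*(-29410)) - 3554) = 1/((-⅙*(-136) - 1*(-29410)) - 3554) = 1/((68/3 + 29410) - 3554) = 1/(88298/3 - 3554) = 1/(77636/3) = 3/77636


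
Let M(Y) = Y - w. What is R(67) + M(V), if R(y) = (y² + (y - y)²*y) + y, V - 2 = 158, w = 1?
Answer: 4715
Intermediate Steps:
V = 160 (V = 2 + 158 = 160)
M(Y) = -1 + Y (M(Y) = Y - 1*1 = Y - 1 = -1 + Y)
R(y) = y + y² (R(y) = (y² + 0²*y) + y = (y² + 0*y) + y = (y² + 0) + y = y² + y = y + y²)
R(67) + M(V) = 67*(1 + 67) + (-1 + 160) = 67*68 + 159 = 4556 + 159 = 4715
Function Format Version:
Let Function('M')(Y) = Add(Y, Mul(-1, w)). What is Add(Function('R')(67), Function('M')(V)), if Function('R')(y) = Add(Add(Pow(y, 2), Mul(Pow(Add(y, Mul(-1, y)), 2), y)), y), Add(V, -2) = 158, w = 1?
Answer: 4715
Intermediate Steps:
V = 160 (V = Add(2, 158) = 160)
Function('M')(Y) = Add(-1, Y) (Function('M')(Y) = Add(Y, Mul(-1, 1)) = Add(Y, -1) = Add(-1, Y))
Function('R')(y) = Add(y, Pow(y, 2)) (Function('R')(y) = Add(Add(Pow(y, 2), Mul(Pow(0, 2), y)), y) = Add(Add(Pow(y, 2), Mul(0, y)), y) = Add(Add(Pow(y, 2), 0), y) = Add(Pow(y, 2), y) = Add(y, Pow(y, 2)))
Add(Function('R')(67), Function('M')(V)) = Add(Mul(67, Add(1, 67)), Add(-1, 160)) = Add(Mul(67, 68), 159) = Add(4556, 159) = 4715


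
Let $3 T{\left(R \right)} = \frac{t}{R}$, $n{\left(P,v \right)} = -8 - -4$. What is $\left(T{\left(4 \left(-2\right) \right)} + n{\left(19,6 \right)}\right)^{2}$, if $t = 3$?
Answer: $\frac{1089}{64} \approx 17.016$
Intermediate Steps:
$n{\left(P,v \right)} = -4$ ($n{\left(P,v \right)} = -8 + 4 = -4$)
$T{\left(R \right)} = \frac{1}{R}$ ($T{\left(R \right)} = \frac{3 \frac{1}{R}}{3} = \frac{1}{R}$)
$\left(T{\left(4 \left(-2\right) \right)} + n{\left(19,6 \right)}\right)^{2} = \left(\frac{1}{4 \left(-2\right)} - 4\right)^{2} = \left(\frac{1}{-8} - 4\right)^{2} = \left(- \frac{1}{8} - 4\right)^{2} = \left(- \frac{33}{8}\right)^{2} = \frac{1089}{64}$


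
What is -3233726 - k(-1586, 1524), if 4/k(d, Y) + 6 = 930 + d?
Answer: -1070363304/331 ≈ -3.2337e+6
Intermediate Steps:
k(d, Y) = 4/(924 + d) (k(d, Y) = 4/(-6 + (930 + d)) = 4/(924 + d))
-3233726 - k(-1586, 1524) = -3233726 - 4/(924 - 1586) = -3233726 - 4/(-662) = -3233726 - 4*(-1)/662 = -3233726 - 1*(-2/331) = -3233726 + 2/331 = -1070363304/331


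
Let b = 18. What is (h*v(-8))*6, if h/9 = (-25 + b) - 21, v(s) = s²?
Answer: -96768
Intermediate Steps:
h = -252 (h = 9*((-25 + 18) - 21) = 9*(-7 - 21) = 9*(-28) = -252)
(h*v(-8))*6 = -252*(-8)²*6 = -252*64*6 = -16128*6 = -96768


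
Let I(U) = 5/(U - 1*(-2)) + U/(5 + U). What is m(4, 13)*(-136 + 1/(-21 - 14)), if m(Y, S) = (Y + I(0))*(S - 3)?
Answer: -61893/7 ≈ -8841.9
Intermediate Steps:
I(U) = 5/(2 + U) + U/(5 + U) (I(U) = 5/(U + 2) + U/(5 + U) = 5/(2 + U) + U/(5 + U))
m(Y, S) = (-3 + S)*(5/2 + Y) (m(Y, S) = (Y + (25 + 0² + 7*0)/(10 + 0² + 7*0))*(S - 3) = (Y + (25 + 0 + 0)/(10 + 0 + 0))*(-3 + S) = (Y + 25/10)*(-3 + S) = (Y + (⅒)*25)*(-3 + S) = (Y + 5/2)*(-3 + S) = (5/2 + Y)*(-3 + S) = (-3 + S)*(5/2 + Y))
m(4, 13)*(-136 + 1/(-21 - 14)) = (-15/2 - 3*4 + (5/2)*13 + 13*4)*(-136 + 1/(-21 - 14)) = (-15/2 - 12 + 65/2 + 52)*(-136 + 1/(-35)) = 65*(-136 - 1/35) = 65*(-4761/35) = -61893/7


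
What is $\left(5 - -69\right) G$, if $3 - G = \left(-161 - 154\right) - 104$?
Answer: $31228$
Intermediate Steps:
$G = 422$ ($G = 3 - \left(\left(-161 - 154\right) - 104\right) = 3 - \left(-315 - 104\right) = 3 - -419 = 3 + 419 = 422$)
$\left(5 - -69\right) G = \left(5 - -69\right) 422 = \left(5 + 69\right) 422 = 74 \cdot 422 = 31228$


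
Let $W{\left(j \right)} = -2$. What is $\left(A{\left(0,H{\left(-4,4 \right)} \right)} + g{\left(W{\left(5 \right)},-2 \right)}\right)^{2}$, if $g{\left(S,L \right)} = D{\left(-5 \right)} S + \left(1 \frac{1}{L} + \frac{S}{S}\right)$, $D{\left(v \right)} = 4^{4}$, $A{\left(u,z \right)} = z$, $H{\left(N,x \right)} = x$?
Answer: $\frac{1030225}{4} \approx 2.5756 \cdot 10^{5}$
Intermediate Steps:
$D{\left(v \right)} = 256$
$g{\left(S,L \right)} = 1 + \frac{1}{L} + 256 S$ ($g{\left(S,L \right)} = 256 S + \left(1 \frac{1}{L} + \frac{S}{S}\right) = 256 S + \left(\frac{1}{L} + 1\right) = 256 S + \left(1 + \frac{1}{L}\right) = 1 + \frac{1}{L} + 256 S$)
$\left(A{\left(0,H{\left(-4,4 \right)} \right)} + g{\left(W{\left(5 \right)},-2 \right)}\right)^{2} = \left(4 + \left(1 + \frac{1}{-2} + 256 \left(-2\right)\right)\right)^{2} = \left(4 - \frac{1023}{2}\right)^{2} = \left(- \frac{1015}{2}\right)^{2} = \frac{1030225}{4}$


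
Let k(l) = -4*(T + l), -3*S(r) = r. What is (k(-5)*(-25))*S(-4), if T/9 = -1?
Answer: -5600/3 ≈ -1866.7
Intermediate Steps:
T = -9 (T = 9*(-1) = -9)
S(r) = -r/3
k(l) = 36 - 4*l (k(l) = -4*(-9 + l) = 36 - 4*l)
(k(-5)*(-25))*S(-4) = ((36 - 4*(-5))*(-25))*(-⅓*(-4)) = ((36 + 20)*(-25))*(4/3) = (56*(-25))*(4/3) = -1400*4/3 = -5600/3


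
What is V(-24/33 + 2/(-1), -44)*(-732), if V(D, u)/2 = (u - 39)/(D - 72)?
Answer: -222772/137 ≈ -1626.1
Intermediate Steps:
V(D, u) = 2*(-39 + u)/(-72 + D) (V(D, u) = 2*((u - 39)/(D - 72)) = 2*((-39 + u)/(-72 + D)) = 2*(-39 + u)/(-72 + D))
V(-24/33 + 2/(-1), -44)*(-732) = (2*(-39 - 44)/(-72 + (-24/33 + 2/(-1))))*(-732) = (2*(-83)/(-72 + (-24*1/33 + 2*(-1))))*(-732) = (2*(-83)/(-72 + (-8/11 - 2)))*(-732) = (2*(-83)/(-72 - 30/11))*(-732) = (2*(-83)/(-822/11))*(-732) = (2*(-11/822)*(-83))*(-732) = (913/411)*(-732) = -222772/137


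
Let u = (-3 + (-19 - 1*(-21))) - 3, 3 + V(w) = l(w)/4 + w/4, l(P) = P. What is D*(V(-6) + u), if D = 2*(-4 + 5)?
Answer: -20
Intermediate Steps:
D = 2 (D = 2*1 = 2)
V(w) = -3 + w/2 (V(w) = -3 + (w/4 + w/4) = -3 + w/2)
u = -4 (u = (-3 + (-19 + 21)) - 3 = (-3 + 2) - 3 = -1 - 3 = -4)
D*(V(-6) + u) = 2*((-3 + (½)*(-6)) - 4) = 2*((-3 - 3) - 4) = 2*(-6 - 4) = 2*(-10) = -20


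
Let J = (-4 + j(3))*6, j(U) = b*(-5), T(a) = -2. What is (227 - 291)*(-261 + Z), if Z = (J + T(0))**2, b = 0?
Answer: -26560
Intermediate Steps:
j(U) = 0 (j(U) = 0*(-5) = 0)
J = -24 (J = (-4 + 0)*6 = -4*6 = -24)
Z = 676 (Z = (-24 - 2)**2 = (-26)**2 = 676)
(227 - 291)*(-261 + Z) = (227 - 291)*(-261 + 676) = -64*415 = -26560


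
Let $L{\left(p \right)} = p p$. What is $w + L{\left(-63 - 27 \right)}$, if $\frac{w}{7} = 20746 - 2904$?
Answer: $132994$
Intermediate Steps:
$w = 124894$ ($w = 7 \left(20746 - 2904\right) = 7 \cdot 17842 = 124894$)
$L{\left(p \right)} = p^{2}$
$w + L{\left(-63 - 27 \right)} = 124894 + \left(-63 - 27\right)^{2} = 124894 + \left(-90\right)^{2} = 124894 + 8100 = 132994$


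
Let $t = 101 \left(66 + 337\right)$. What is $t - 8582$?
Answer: $32121$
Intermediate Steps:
$t = 40703$ ($t = 101 \cdot 403 = 40703$)
$t - 8582 = 40703 - 8582 = 32121$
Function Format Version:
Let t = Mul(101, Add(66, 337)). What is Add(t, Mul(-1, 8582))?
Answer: 32121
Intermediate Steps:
t = 40703 (t = Mul(101, 403) = 40703)
Add(t, Mul(-1, 8582)) = Add(40703, Mul(-1, 8582)) = Add(40703, -8582) = 32121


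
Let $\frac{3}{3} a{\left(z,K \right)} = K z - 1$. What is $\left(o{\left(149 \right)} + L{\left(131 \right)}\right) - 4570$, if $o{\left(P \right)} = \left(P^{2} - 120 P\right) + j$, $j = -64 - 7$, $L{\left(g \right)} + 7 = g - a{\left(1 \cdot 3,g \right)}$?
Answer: $-588$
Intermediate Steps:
$a{\left(z,K \right)} = -1 + K z$ ($a{\left(z,K \right)} = K z - 1 = -1 + K z$)
$L{\left(g \right)} = -6 - 2 g$ ($L{\left(g \right)} = -7 - \left(-1 - g + g 1 \cdot 3\right) = -7 - \left(-1 - g + g 3\right) = -7 - \left(-1 + 2 g\right) = -6 - 2 g$)
$j = -71$ ($j = -64 - 7 = -71$)
$o{\left(P \right)} = -71 + P^{2} - 120 P$ ($o{\left(P \right)} = \left(P^{2} - 120 P\right) - 71 = -71 + P^{2} - 120 P$)
$\left(o{\left(149 \right)} + L{\left(131 \right)}\right) - 4570 = \left(\left(-71 + 149^{2} - 17880\right) - 268\right) - 4570 = \left(\left(-71 + 22201 - 17880\right) - 268\right) - 4570 = \left(4250 - 268\right) - 4570 = 3982 - 4570 = -588$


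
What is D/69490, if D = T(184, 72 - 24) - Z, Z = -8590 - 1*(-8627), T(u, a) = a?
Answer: 11/69490 ≈ 0.00015830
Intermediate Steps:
Z = 37 (Z = -8590 + 8627 = 37)
D = 11 (D = (72 - 24) - 1*37 = 48 - 37 = 11)
D/69490 = 11/69490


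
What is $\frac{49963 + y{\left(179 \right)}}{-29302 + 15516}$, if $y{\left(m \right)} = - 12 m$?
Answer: $- \frac{47815}{13786} \approx -3.4684$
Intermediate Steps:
$\frac{49963 + y{\left(179 \right)}}{-29302 + 15516} = \frac{49963 - 2148}{-29302 + 15516} = \frac{49963 - 2148}{-13786} = 47815 \left(- \frac{1}{13786}\right) = - \frac{47815}{13786}$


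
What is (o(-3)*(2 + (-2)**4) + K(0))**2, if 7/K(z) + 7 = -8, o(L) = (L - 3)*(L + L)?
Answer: 94342369/225 ≈ 4.1930e+5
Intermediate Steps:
o(L) = 2*L*(-3 + L) (o(L) = (-3 + L)*(2*L) = 2*L*(-3 + L))
K(z) = -7/15 (K(z) = 7/(-7 - 8) = 7/(-15) = 7*(-1/15) = -7/15)
(o(-3)*(2 + (-2)**4) + K(0))**2 = ((2*(-3)*(-3 - 3))*(2 + (-2)**4) - 7/15)**2 = ((2*(-3)*(-6))*(2 + 16) - 7/15)**2 = (36*18 - 7/15)**2 = (648 - 7/15)**2 = (9713/15)**2 = 94342369/225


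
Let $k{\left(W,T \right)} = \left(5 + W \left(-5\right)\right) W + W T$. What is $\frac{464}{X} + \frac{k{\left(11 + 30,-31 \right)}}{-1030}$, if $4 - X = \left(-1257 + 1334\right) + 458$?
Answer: $\frac{4551181}{546930} \approx 8.3213$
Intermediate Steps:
$X = -531$ ($X = 4 - \left(\left(-1257 + 1334\right) + 458\right) = 4 - \left(77 + 458\right) = 4 - 535 = -531$)
$k{\left(W,T \right)} = T W + W \left(5 - 5 W\right)$ ($k{\left(W,T \right)} = \left(5 - 5 W\right) W + T W = W \left(5 - 5 W\right) + T W = T W + W \left(5 - 5 W\right)$)
$\frac{464}{X} + \frac{k{\left(11 + 30,-31 \right)}}{-1030} = \frac{464}{-531} + \frac{\left(11 + 30\right) \left(5 - 31 - 5 \left(11 + 30\right)\right)}{-1030} = 464 \left(- \frac{1}{531}\right) + 41 \left(5 - 31 - 205\right) \left(- \frac{1}{1030}\right) = - \frac{464}{531} + 41 \left(5 - 31 - 205\right) \left(- \frac{1}{1030}\right) = - \frac{464}{531} + 41 \left(-231\right) \left(- \frac{1}{1030}\right) = - \frac{464}{531} - - \frac{9471}{1030} = - \frac{464}{531} + \frac{9471}{1030} = \frac{4551181}{546930}$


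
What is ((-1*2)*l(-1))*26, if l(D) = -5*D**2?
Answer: 260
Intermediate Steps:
((-1*2)*l(-1))*26 = ((-1*2)*(-5*(-1)**2))*26 = -(-10)*26 = -2*(-5)*26 = 10*26 = 260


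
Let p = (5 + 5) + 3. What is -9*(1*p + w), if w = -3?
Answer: -90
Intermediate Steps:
p = 13 (p = 10 + 3 = 13)
-9*(1*p + w) = -9*(1*13 - 3) = -9*(13 - 3) = -9*10 = -90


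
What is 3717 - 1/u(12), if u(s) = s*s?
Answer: 535247/144 ≈ 3717.0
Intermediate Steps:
u(s) = s**2
3717 - 1/u(12) = 3717 - 1/(12**2) = 3717 - 1/144 = 535247/144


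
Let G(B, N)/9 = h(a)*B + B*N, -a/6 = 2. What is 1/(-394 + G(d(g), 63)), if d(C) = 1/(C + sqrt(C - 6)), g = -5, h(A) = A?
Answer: -1831/845293 + 51*I*sqrt(11)/845293 ≈ -0.0021661 + 0.00020011*I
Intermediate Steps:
a = -12 (a = -6*2 = -12)
d(C) = 1/(C + sqrt(-6 + C))
G(B, N) = -108*B + 9*B*N (G(B, N) = 9*(-12*B + B*N) = -108*B + 9*B*N)
1/(-394 + G(d(g), 63)) = 1/(-394 + 9*(-12 + 63)/(-5 + sqrt(-6 - 5))) = 1/(-394 + 9*51/(-5 + sqrt(-11))) = 1/(-394 + 9*51/(-5 + I*sqrt(11))) = 1/(-394 + 459/(-5 + I*sqrt(11)))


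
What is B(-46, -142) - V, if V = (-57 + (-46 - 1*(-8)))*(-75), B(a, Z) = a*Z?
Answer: -593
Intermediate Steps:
B(a, Z) = Z*a
V = 7125 (V = (-57 + (-46 + 8))*(-75) = (-57 - 38)*(-75) = -95*(-75) = 7125)
B(-46, -142) - V = -142*(-46) - 1*7125 = 6532 - 7125 = -593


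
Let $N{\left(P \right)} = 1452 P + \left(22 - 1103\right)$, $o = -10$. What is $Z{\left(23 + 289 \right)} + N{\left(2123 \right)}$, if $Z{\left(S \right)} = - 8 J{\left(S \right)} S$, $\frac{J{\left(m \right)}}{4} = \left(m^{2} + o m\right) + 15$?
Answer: $-937800661$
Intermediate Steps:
$J{\left(m \right)} = 60 - 40 m + 4 m^{2}$ ($J{\left(m \right)} = 4 \left(\left(m^{2} - 10 m\right) + 15\right) = 4 \left(15 + m^{2} - 10 m\right) = 60 - 40 m + 4 m^{2}$)
$N{\left(P \right)} = -1081 + 1452 P$ ($N{\left(P \right)} = 1452 P + \left(22 - 1103\right) = 1452 P - 1081 = -1081 + 1452 P$)
$Z{\left(S \right)} = S \left(-480 - 32 S^{2} + 320 S\right)$ ($Z{\left(S \right)} = - 8 \left(60 - 40 S + 4 S^{2}\right) S = \left(-480 - 32 S^{2} + 320 S\right) S = S \left(-480 - 32 S^{2} + 320 S\right)$)
$Z{\left(23 + 289 \right)} + N{\left(2123 \right)} = 32 \left(23 + 289\right) \left(-15 - \left(23 + 289\right)^{2} + 10 \left(23 + 289\right)\right) + \left(-1081 + 1452 \cdot 2123\right) = 32 \cdot 312 \left(-15 - 312^{2} + 10 \cdot 312\right) + \left(-1081 + 3082596\right) = 32 \cdot 312 \left(-15 - 97344 + 3120\right) + 3081515 = 32 \cdot 312 \left(-94239\right) + 3081515 = -940882176 + 3081515 = -937800661$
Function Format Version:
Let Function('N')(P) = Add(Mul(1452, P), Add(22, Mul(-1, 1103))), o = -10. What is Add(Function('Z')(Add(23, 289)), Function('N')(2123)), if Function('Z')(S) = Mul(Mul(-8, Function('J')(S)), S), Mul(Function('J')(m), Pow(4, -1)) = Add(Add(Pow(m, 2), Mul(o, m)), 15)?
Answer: -937800661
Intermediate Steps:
Function('J')(m) = Add(60, Mul(-40, m), Mul(4, Pow(m, 2))) (Function('J')(m) = Mul(4, Add(Add(Pow(m, 2), Mul(-10, m)), 15)) = Mul(4, Add(15, Pow(m, 2), Mul(-10, m))) = Add(60, Mul(-40, m), Mul(4, Pow(m, 2))))
Function('N')(P) = Add(-1081, Mul(1452, P)) (Function('N')(P) = Add(Mul(1452, P), Add(22, -1103)) = Add(Mul(1452, P), -1081) = Add(-1081, Mul(1452, P)))
Function('Z')(S) = Mul(S, Add(-480, Mul(-32, Pow(S, 2)), Mul(320, S))) (Function('Z')(S) = Mul(Mul(-8, Add(60, Mul(-40, S), Mul(4, Pow(S, 2)))), S) = Mul(Add(-480, Mul(-32, Pow(S, 2)), Mul(320, S)), S) = Mul(S, Add(-480, Mul(-32, Pow(S, 2)), Mul(320, S))))
Add(Function('Z')(Add(23, 289)), Function('N')(2123)) = Add(Mul(32, Add(23, 289), Add(-15, Mul(-1, Pow(Add(23, 289), 2)), Mul(10, Add(23, 289)))), Add(-1081, Mul(1452, 2123))) = Add(Mul(32, 312, Add(-15, Mul(-1, Pow(312, 2)), Mul(10, 312))), Add(-1081, 3082596)) = Add(Mul(32, 312, Add(-15, Mul(-1, 97344), 3120)), 3081515) = Add(Mul(32, 312, Add(-15, -97344, 3120)), 3081515) = Add(Mul(32, 312, -94239), 3081515) = Add(-940882176, 3081515) = -937800661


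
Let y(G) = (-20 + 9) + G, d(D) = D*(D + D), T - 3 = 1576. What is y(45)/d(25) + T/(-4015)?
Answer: -183724/501875 ≈ -0.36608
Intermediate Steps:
T = 1579 (T = 3 + 1576 = 1579)
d(D) = 2*D**2 (d(D) = D*(2*D) = 2*D**2)
y(G) = -11 + G
y(45)/d(25) + T/(-4015) = (-11 + 45)/((2*25**2)) + 1579/(-4015) = 34/((2*625)) + 1579*(-1/4015) = 34/1250 - 1579/4015 = 34*(1/1250) - 1579/4015 = 17/625 - 1579/4015 = -183724/501875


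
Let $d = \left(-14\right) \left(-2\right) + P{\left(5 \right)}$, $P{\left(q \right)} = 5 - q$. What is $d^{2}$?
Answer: $784$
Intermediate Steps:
$d = 28$ ($d = \left(-14\right) \left(-2\right) + \left(5 - 5\right) = 28 + \left(5 - 5\right) = 28 + 0 = 28$)
$d^{2} = 28^{2} = 784$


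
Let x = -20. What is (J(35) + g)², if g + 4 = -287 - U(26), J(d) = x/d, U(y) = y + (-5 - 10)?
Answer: 4485924/49 ≈ 91550.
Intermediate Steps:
U(y) = -15 + y (U(y) = y - 15 = -15 + y)
J(d) = -20/d
g = -302 (g = -4 + (-287 - (-15 + 26)) = -4 + (-287 - 1*11) = -4 + (-287 - 11) = -4 - 298 = -302)
(J(35) + g)² = (-20/35 - 302)² = (-20*1/35 - 302)² = (-4/7 - 302)² = (-2118/7)² = 4485924/49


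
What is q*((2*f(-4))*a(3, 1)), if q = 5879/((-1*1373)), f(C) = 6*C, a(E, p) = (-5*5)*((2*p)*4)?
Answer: -56438400/1373 ≈ -41106.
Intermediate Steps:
a(E, p) = -200*p
q = -5879/1373 (q = 5879/(-1373) = 5879*(-1/1373) = -5879/1373 ≈ -4.2819)
q*((2*f(-4))*a(3, 1)) = -5879*2*(6*(-4))*(-200*1)/1373 = -5879*2*(-24)*(-200)/1373 = -(-282192)*(-200)/1373 = -5879/1373*9600 = -56438400/1373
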